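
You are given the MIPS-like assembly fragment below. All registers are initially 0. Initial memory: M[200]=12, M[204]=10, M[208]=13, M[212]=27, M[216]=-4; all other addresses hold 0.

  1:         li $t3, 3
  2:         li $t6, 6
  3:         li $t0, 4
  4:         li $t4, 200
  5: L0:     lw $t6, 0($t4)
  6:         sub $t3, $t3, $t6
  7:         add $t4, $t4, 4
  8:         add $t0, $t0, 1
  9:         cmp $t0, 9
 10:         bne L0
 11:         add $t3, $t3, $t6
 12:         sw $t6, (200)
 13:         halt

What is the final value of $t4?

after li $t3, 3: $t3=3
after li $t6, 6: $t6=6
after li $t0, 4: $t0=4
after li $t4, 200: $t4=200
after lw $t6, 0($t4): $t6=M[200]=12
after sub $t3, $t3, $t6: $t3=3-12=-9
after add $t4, $t4, 4: $t4=200+4=204
after add $t0, $t0, 1: $t0=4+1=5
cmp $t0, 9  (cmp 5,9)
bne L0: taken
after lw $t6, 0($t4): $t6=M[204]=10
after sub $t3, $t3, $t6: $t3=(-9)-10=-19
after add $t4, $t4, 4: $t4=204+4=208
after add $t0, $t0, 1: $t0=5+1=6
cmp $t0, 9  (cmp 6,9)
bne L0: taken
after lw $t6, 0($t4): $t6=M[208]=13
after sub $t3, $t3, $t6: $t3=(-19)-13=-32
after add $t4, $t4, 4: $t4=208+4=212
after add $t0, $t0, 1: $t0=6+1=7
cmp $t0, 9  (cmp 7,9)
bne L0: taken
after lw $t6, 0($t4): $t6=M[212]=27
after sub $t3, $t3, $t6: $t3=(-32)-27=-59
after add $t4, $t4, 4: $t4=212+4=216
after add $t0, $t0, 1: $t0=7+1=8
cmp $t0, 9  (cmp 8,9)
bne L0: taken
after lw $t6, 0($t4): $t6=M[216]=-4
after sub $t3, $t3, $t6: $t3=(-59)-(-4)=-55
after add $t4, $t4, 4: $t4=216+4=220
after add $t0, $t0, 1: $t0=8+1=9
cmp $t0, 9  (cmp 9,9)
bne L0: not taken
after add $t3, $t3, $t6: $t3=(-55)+(-4)=-59
sw $t6, (200) → M[200]=-4
halt.

220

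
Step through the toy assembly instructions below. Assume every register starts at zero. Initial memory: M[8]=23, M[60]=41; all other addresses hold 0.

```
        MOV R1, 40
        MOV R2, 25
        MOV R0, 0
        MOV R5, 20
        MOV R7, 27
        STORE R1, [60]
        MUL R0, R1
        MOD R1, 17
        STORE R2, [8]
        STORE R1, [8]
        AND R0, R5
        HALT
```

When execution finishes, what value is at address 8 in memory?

after MOV R1, 40: R1=40
after MOV R2, 25: R2=25
after MOV R0, 0: R0=0
after MOV R5, 20: R5=20
after MOV R7, 27: R7=27
STORE R1, [60] → M[60]=40
after MUL R0, R1: R0=0*40=0
after MOD R1, 17: R1=40%17=6
STORE R2, [8] → M[8]=25
STORE R1, [8] → M[8]=6
after AND R0, R5: R0=0&20=0
halt.

6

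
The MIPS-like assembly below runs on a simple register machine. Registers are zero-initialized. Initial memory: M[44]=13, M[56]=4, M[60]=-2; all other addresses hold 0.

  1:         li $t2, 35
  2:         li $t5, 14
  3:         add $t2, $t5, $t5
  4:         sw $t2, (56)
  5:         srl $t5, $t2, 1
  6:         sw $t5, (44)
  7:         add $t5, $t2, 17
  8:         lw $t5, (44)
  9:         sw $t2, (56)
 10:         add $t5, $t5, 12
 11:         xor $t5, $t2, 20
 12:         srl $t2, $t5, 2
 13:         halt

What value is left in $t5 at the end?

after li $t2, 35: $t2=35
after li $t5, 14: $t5=14
after add $t2, $t5, $t5: $t2=14+14=28
sw $t2, (56) → M[56]=28
after srl $t5, $t2, 1: $t5=28>>1=14
sw $t5, (44) → M[44]=14
after add $t5, $t2, 17: $t5=28+17=45
after lw $t5, (44): $t5=M[44]=14
sw $t2, (56) → M[56]=28
after add $t5, $t5, 12: $t5=14+12=26
after xor $t5, $t2, 20: $t5=28^20=8
after srl $t2, $t5, 2: $t2=8>>2=2
halt.

8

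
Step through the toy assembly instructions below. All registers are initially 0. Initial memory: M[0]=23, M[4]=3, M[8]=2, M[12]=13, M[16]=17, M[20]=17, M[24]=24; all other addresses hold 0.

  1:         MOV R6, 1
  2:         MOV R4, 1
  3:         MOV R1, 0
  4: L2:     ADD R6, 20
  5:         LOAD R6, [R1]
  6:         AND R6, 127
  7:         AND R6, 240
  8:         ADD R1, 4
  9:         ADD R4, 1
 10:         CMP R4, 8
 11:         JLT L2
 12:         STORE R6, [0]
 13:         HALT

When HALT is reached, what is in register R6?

16

after MOV R6, 1: R6=1
after MOV R4, 1: R4=1
after MOV R1, 0: R1=0
after ADD R6, 20: R6=1+20=21
after LOAD R6, [R1]: R6=M[0]=23
after AND R6, 127: R6=23&127=23
after AND R6, 240: R6=23&240=16
after ADD R1, 4: R1=0+4=4
after ADD R4, 1: R4=1+1=2
CMP R4, 8  (cmp 2,8)
JLT L2: taken
after ADD R6, 20: R6=16+20=36
after LOAD R6, [R1]: R6=M[4]=3
after AND R6, 127: R6=3&127=3
after AND R6, 240: R6=3&240=0
after ADD R1, 4: R1=4+4=8
after ADD R4, 1: R4=2+1=3
CMP R4, 8  (cmp 3,8)
JLT L2: taken
after ADD R6, 20: R6=0+20=20
after LOAD R6, [R1]: R6=M[8]=2
after AND R6, 127: R6=2&127=2
after AND R6, 240: R6=2&240=0
after ADD R1, 4: R1=8+4=12
after ADD R4, 1: R4=3+1=4
CMP R4, 8  (cmp 4,8)
JLT L2: taken
after ADD R6, 20: R6=0+20=20
after LOAD R6, [R1]: R6=M[12]=13
after AND R6, 127: R6=13&127=13
after AND R6, 240: R6=13&240=0
after ADD R1, 4: R1=12+4=16
after ADD R4, 1: R4=4+1=5
CMP R4, 8  (cmp 5,8)
JLT L2: taken
after ADD R6, 20: R6=0+20=20
after LOAD R6, [R1]: R6=M[16]=17
after AND R6, 127: R6=17&127=17
after AND R6, 240: R6=17&240=16
after ADD R1, 4: R1=16+4=20
after ADD R4, 1: R4=5+1=6
CMP R4, 8  (cmp 6,8)
JLT L2: taken
after ADD R6, 20: R6=16+20=36
after LOAD R6, [R1]: R6=M[20]=17
after AND R6, 127: R6=17&127=17
after AND R6, 240: R6=17&240=16
after ADD R1, 4: R1=20+4=24
after ADD R4, 1: R4=6+1=7
CMP R4, 8  (cmp 7,8)
JLT L2: taken
after ADD R6, 20: R6=16+20=36
after LOAD R6, [R1]: R6=M[24]=24
after AND R6, 127: R6=24&127=24
after AND R6, 240: R6=24&240=16
after ADD R1, 4: R1=24+4=28
after ADD R4, 1: R4=7+1=8
CMP R4, 8  (cmp 8,8)
JLT L2: not taken
STORE R6, [0] → M[0]=16
halt.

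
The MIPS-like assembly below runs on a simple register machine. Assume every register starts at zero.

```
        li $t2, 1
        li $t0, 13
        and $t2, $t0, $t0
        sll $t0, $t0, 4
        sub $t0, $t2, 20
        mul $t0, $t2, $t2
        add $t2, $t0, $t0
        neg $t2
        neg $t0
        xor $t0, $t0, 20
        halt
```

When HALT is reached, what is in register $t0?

-189

li $t2, 1 → $t2=1
li $t0, 13 → $t0=13
and $t2, $t0, $t0 → $t2=13&13=13
sll $t0, $t0, 4 → $t0=13<<4=208
sub $t0, $t2, 20 → $t0=13-20=-7
mul $t0, $t2, $t2 → $t0=13*13=169
add $t2, $t0, $t0 → $t2=169+169=338
neg $t2 → $t2=-(338)=-338
neg $t0 → $t0=-(169)=-169
xor $t0, $t0, 20 → $t0=(-169)^20=-189
halt.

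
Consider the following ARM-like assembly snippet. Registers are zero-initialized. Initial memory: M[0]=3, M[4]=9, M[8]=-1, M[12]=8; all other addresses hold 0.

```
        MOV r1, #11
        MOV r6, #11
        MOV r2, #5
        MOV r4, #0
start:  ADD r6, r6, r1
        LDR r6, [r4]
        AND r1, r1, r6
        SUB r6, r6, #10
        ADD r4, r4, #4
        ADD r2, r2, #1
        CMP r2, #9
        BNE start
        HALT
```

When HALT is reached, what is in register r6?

-2

after MOV r1, #11: r1=11
after MOV r6, #11: r6=11
after MOV r2, #5: r2=5
after MOV r4, #0: r4=0
after ADD r6, r6, r1: r6=11+11=22
after LDR r6, [r4]: r6=M[0]=3
after AND r1, r1, r6: r1=11&3=3
after SUB r6, r6, #10: r6=3-10=-7
after ADD r4, r4, #4: r4=0+4=4
after ADD r2, r2, #1: r2=5+1=6
CMP r2, #9  (cmp 6,9)
BNE start: taken
after ADD r6, r6, r1: r6=(-7)+3=-4
after LDR r6, [r4]: r6=M[4]=9
after AND r1, r1, r6: r1=3&9=1
after SUB r6, r6, #10: r6=9-10=-1
after ADD r4, r4, #4: r4=4+4=8
after ADD r2, r2, #1: r2=6+1=7
CMP r2, #9  (cmp 7,9)
BNE start: taken
after ADD r6, r6, r1: r6=(-1)+1=0
after LDR r6, [r4]: r6=M[8]=-1
after AND r1, r1, r6: r1=1&(-1)=1
after SUB r6, r6, #10: r6=(-1)-10=-11
after ADD r4, r4, #4: r4=8+4=12
after ADD r2, r2, #1: r2=7+1=8
CMP r2, #9  (cmp 8,9)
BNE start: taken
after ADD r6, r6, r1: r6=(-11)+1=-10
after LDR r6, [r4]: r6=M[12]=8
after AND r1, r1, r6: r1=1&8=0
after SUB r6, r6, #10: r6=8-10=-2
after ADD r4, r4, #4: r4=12+4=16
after ADD r2, r2, #1: r2=8+1=9
CMP r2, #9  (cmp 9,9)
BNE start: not taken
halt.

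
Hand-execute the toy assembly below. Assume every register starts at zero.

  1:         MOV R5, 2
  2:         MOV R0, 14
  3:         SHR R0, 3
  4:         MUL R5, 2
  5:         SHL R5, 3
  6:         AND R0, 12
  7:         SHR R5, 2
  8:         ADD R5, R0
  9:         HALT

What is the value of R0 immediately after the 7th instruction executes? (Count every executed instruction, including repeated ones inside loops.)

R5=2
R0=14
R0=14>>3=1
R5=2*2=4
R5=4<<3=32
R0=1&12=0
R5=32>>2=8
After step 7: R0 = 0.

0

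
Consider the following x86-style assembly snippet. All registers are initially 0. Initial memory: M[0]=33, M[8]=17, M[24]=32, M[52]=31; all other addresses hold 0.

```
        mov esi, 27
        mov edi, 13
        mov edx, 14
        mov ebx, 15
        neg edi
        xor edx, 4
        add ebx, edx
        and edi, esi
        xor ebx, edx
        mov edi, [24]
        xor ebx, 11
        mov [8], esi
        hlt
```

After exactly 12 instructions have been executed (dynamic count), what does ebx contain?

24

mov esi, 27 → esi=27
mov edi, 13 → edi=13
mov edx, 14 → edx=14
mov ebx, 15 → ebx=15
neg edi → edi=-(13)=-13
xor edx, 4 → edx=14^4=10
add ebx, edx → ebx=15+10=25
and edi, esi → edi=(-13)&27=19
xor ebx, edx → ebx=25^10=19
mov edi, [24] → edi=M[24]=32
xor ebx, 11 → ebx=19^11=24
mov [8], esi → M[8]=27
After step 12: ebx = 24.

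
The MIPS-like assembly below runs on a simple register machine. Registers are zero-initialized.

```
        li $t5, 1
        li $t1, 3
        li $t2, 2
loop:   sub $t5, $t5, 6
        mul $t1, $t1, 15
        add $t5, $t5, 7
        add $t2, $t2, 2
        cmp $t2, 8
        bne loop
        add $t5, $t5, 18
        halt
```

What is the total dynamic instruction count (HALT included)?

23

after li $t5, 1: $t5=1
after li $t1, 3: $t1=3
after li $t2, 2: $t2=2
after sub $t5, $t5, 6: $t5=1-6=-5
after mul $t1, $t1, 15: $t1=3*15=45
after add $t5, $t5, 7: $t5=(-5)+7=2
after add $t2, $t2, 2: $t2=2+2=4
cmp $t2, 8  (cmp 4,8)
bne loop: taken
after sub $t5, $t5, 6: $t5=2-6=-4
after mul $t1, $t1, 15: $t1=45*15=675
after add $t5, $t5, 7: $t5=(-4)+7=3
after add $t2, $t2, 2: $t2=4+2=6
cmp $t2, 8  (cmp 6,8)
bne loop: taken
after sub $t5, $t5, 6: $t5=3-6=-3
after mul $t1, $t1, 15: $t1=675*15=10125
after add $t5, $t5, 7: $t5=(-3)+7=4
after add $t2, $t2, 2: $t2=6+2=8
cmp $t2, 8  (cmp 8,8)
bne loop: not taken
after add $t5, $t5, 18: $t5=4+18=22
halt.
Total executed instructions: 23.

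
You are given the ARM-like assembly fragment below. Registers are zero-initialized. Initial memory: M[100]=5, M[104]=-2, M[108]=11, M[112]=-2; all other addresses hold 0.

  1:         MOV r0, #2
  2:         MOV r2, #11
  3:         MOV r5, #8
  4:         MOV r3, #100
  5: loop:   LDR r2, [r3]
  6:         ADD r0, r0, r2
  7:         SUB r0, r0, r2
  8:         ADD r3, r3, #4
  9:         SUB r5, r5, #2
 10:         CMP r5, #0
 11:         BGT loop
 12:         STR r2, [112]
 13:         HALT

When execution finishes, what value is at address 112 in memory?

-2

MOV r0, #2 → r0=2
MOV r2, #11 → r2=11
MOV r5, #8 → r5=8
MOV r3, #100 → r3=100
LDR r2, [r3] → r2=M[100]=5
ADD r0, r0, r2 → r0=2+5=7
SUB r0, r0, r2 → r0=7-5=2
ADD r3, r3, #4 → r3=100+4=104
SUB r5, r5, #2 → r5=8-2=6
CMP r5, #0  (cmp 6,0)
BGT loop: taken
LDR r2, [r3] → r2=M[104]=-2
ADD r0, r0, r2 → r0=2+(-2)=0
SUB r0, r0, r2 → r0=0-(-2)=2
ADD r3, r3, #4 → r3=104+4=108
SUB r5, r5, #2 → r5=6-2=4
CMP r5, #0  (cmp 4,0)
BGT loop: taken
LDR r2, [r3] → r2=M[108]=11
ADD r0, r0, r2 → r0=2+11=13
SUB r0, r0, r2 → r0=13-11=2
ADD r3, r3, #4 → r3=108+4=112
SUB r5, r5, #2 → r5=4-2=2
CMP r5, #0  (cmp 2,0)
BGT loop: taken
LDR r2, [r3] → r2=M[112]=-2
ADD r0, r0, r2 → r0=2+(-2)=0
SUB r0, r0, r2 → r0=0-(-2)=2
ADD r3, r3, #4 → r3=112+4=116
SUB r5, r5, #2 → r5=2-2=0
CMP r5, #0  (cmp 0,0)
BGT loop: not taken
STR r2, [112] → M[112]=-2
halt.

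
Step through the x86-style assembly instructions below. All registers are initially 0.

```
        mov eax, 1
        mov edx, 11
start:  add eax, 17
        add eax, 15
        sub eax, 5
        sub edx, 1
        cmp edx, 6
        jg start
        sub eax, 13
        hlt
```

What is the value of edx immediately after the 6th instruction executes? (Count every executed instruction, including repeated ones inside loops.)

10

eax=1
edx=11
eax=1+17=18
eax=18+15=33
eax=33-5=28
edx=11-1=10
After step 6: edx = 10.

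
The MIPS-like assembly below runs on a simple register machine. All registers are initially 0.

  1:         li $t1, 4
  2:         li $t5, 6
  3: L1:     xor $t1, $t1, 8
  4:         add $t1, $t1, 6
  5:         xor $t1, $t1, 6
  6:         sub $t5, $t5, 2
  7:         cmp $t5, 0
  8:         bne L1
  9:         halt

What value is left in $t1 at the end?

li $t1, 4 → $t1=4
li $t5, 6 → $t5=6
xor $t1, $t1, 8 → $t1=4^8=12
add $t1, $t1, 6 → $t1=12+6=18
xor $t1, $t1, 6 → $t1=18^6=20
sub $t5, $t5, 2 → $t5=6-2=4
cmp $t5, 0  (cmp 4,0)
bne L1: taken
xor $t1, $t1, 8 → $t1=20^8=28
add $t1, $t1, 6 → $t1=28+6=34
xor $t1, $t1, 6 → $t1=34^6=36
sub $t5, $t5, 2 → $t5=4-2=2
cmp $t5, 0  (cmp 2,0)
bne L1: taken
xor $t1, $t1, 8 → $t1=36^8=44
add $t1, $t1, 6 → $t1=44+6=50
xor $t1, $t1, 6 → $t1=50^6=52
sub $t5, $t5, 2 → $t5=2-2=0
cmp $t5, 0  (cmp 0,0)
bne L1: not taken
halt.

52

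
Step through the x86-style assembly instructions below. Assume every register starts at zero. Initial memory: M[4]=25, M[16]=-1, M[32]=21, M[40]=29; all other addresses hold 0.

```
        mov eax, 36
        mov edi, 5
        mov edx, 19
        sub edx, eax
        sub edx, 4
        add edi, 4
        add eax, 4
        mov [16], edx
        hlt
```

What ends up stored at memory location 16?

eax=36
edi=5
edx=19
edx=19-36=-17
edx=(-17)-4=-21
edi=5+4=9
eax=36+4=40
mov [16], edx → M[16]=-21
halt.

-21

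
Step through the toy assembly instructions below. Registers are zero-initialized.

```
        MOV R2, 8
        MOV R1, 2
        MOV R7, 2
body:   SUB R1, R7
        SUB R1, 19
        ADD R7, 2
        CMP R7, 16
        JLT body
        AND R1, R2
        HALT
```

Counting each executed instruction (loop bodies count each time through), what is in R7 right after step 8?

after MOV R2, 8: R2=8
after MOV R1, 2: R1=2
after MOV R7, 2: R7=2
after SUB R1, R7: R1=2-2=0
after SUB R1, 19: R1=0-19=-19
after ADD R7, 2: R7=2+2=4
CMP R7, 16  (cmp 4,16)
JLT body: taken
After step 8: R7 = 4.

4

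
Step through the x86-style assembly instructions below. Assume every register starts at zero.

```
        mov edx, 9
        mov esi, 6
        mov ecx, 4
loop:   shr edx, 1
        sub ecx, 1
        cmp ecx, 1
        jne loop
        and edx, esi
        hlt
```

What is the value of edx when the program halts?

after mov edx, 9: edx=9
after mov esi, 6: esi=6
after mov ecx, 4: ecx=4
after shr edx, 1: edx=9>>1=4
after sub ecx, 1: ecx=4-1=3
cmp ecx, 1  (cmp 3,1)
jne loop: taken
after shr edx, 1: edx=4>>1=2
after sub ecx, 1: ecx=3-1=2
cmp ecx, 1  (cmp 2,1)
jne loop: taken
after shr edx, 1: edx=2>>1=1
after sub ecx, 1: ecx=2-1=1
cmp ecx, 1  (cmp 1,1)
jne loop: not taken
after and edx, esi: edx=1&6=0
halt.

0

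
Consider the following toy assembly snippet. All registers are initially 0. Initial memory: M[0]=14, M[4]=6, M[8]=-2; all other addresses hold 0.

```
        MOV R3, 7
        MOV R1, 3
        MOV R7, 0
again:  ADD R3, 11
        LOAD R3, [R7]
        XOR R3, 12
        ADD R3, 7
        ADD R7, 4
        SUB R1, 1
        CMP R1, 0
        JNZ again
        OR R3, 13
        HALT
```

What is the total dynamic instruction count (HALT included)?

29

MOV R3, 7 → R3=7
MOV R1, 3 → R1=3
MOV R7, 0 → R7=0
ADD R3, 11 → R3=7+11=18
LOAD R3, [R7] → R3=M[0]=14
XOR R3, 12 → R3=14^12=2
ADD R3, 7 → R3=2+7=9
ADD R7, 4 → R7=0+4=4
SUB R1, 1 → R1=3-1=2
CMP R1, 0  (cmp 2,0)
JNZ again: taken
ADD R3, 11 → R3=9+11=20
LOAD R3, [R7] → R3=M[4]=6
XOR R3, 12 → R3=6^12=10
ADD R3, 7 → R3=10+7=17
ADD R7, 4 → R7=4+4=8
SUB R1, 1 → R1=2-1=1
CMP R1, 0  (cmp 1,0)
JNZ again: taken
ADD R3, 11 → R3=17+11=28
LOAD R3, [R7] → R3=M[8]=-2
XOR R3, 12 → R3=(-2)^12=-14
ADD R3, 7 → R3=(-14)+7=-7
ADD R7, 4 → R7=8+4=12
SUB R1, 1 → R1=1-1=0
CMP R1, 0  (cmp 0,0)
JNZ again: not taken
OR R3, 13 → R3=(-7)|13=-3
halt.
Total executed instructions: 29.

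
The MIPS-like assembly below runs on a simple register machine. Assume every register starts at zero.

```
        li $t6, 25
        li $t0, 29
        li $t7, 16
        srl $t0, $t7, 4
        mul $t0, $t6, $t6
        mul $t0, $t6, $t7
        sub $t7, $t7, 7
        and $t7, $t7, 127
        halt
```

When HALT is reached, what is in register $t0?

li $t6, 25 → $t6=25
li $t0, 29 → $t0=29
li $t7, 16 → $t7=16
srl $t0, $t7, 4 → $t0=16>>4=1
mul $t0, $t6, $t6 → $t0=25*25=625
mul $t0, $t6, $t7 → $t0=25*16=400
sub $t7, $t7, 7 → $t7=16-7=9
and $t7, $t7, 127 → $t7=9&127=9
halt.

400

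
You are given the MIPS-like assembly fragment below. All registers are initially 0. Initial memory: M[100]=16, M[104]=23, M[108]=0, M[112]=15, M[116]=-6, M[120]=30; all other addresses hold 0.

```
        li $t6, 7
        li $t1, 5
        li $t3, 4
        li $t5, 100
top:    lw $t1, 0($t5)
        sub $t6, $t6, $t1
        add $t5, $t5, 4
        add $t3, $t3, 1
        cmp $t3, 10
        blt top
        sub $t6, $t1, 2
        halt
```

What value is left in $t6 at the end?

28

$t6=7
$t1=5
$t3=4
$t5=100
$t1=M[100]=16
$t6=7-16=-9
$t5=100+4=104
$t3=4+1=5
cmp $t3, 10  (cmp 5,10)
blt top: taken
$t1=M[104]=23
$t6=(-9)-23=-32
$t5=104+4=108
$t3=5+1=6
cmp $t3, 10  (cmp 6,10)
blt top: taken
$t1=M[108]=0
$t6=(-32)-0=-32
$t5=108+4=112
$t3=6+1=7
cmp $t3, 10  (cmp 7,10)
blt top: taken
$t1=M[112]=15
$t6=(-32)-15=-47
$t5=112+4=116
$t3=7+1=8
cmp $t3, 10  (cmp 8,10)
blt top: taken
$t1=M[116]=-6
$t6=(-47)-(-6)=-41
$t5=116+4=120
$t3=8+1=9
cmp $t3, 10  (cmp 9,10)
blt top: taken
$t1=M[120]=30
$t6=(-41)-30=-71
$t5=120+4=124
$t3=9+1=10
cmp $t3, 10  (cmp 10,10)
blt top: not taken
$t6=30-2=28
halt.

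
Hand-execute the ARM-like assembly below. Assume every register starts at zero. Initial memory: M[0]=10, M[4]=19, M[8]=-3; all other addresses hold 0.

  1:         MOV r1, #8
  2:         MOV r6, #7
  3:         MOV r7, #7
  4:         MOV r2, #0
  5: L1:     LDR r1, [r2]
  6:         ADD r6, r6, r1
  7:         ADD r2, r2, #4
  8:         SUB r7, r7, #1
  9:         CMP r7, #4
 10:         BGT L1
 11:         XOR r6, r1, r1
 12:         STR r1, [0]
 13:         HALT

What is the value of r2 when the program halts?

12

MOV r1, #8 → r1=8
MOV r6, #7 → r6=7
MOV r7, #7 → r7=7
MOV r2, #0 → r2=0
LDR r1, [r2] → r1=M[0]=10
ADD r6, r6, r1 → r6=7+10=17
ADD r2, r2, #4 → r2=0+4=4
SUB r7, r7, #1 → r7=7-1=6
CMP r7, #4  (cmp 6,4)
BGT L1: taken
LDR r1, [r2] → r1=M[4]=19
ADD r6, r6, r1 → r6=17+19=36
ADD r2, r2, #4 → r2=4+4=8
SUB r7, r7, #1 → r7=6-1=5
CMP r7, #4  (cmp 5,4)
BGT L1: taken
LDR r1, [r2] → r1=M[8]=-3
ADD r6, r6, r1 → r6=36+(-3)=33
ADD r2, r2, #4 → r2=8+4=12
SUB r7, r7, #1 → r7=5-1=4
CMP r7, #4  (cmp 4,4)
BGT L1: not taken
XOR r6, r1, r1 → r6=(-3)^(-3)=0
STR r1, [0] → M[0]=-3
halt.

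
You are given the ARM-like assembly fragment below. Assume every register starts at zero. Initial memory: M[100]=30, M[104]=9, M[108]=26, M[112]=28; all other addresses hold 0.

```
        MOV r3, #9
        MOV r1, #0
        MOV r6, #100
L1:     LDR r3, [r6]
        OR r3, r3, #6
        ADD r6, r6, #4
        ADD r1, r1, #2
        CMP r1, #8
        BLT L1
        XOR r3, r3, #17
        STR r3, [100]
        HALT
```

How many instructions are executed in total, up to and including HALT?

30

r3=9
r1=0
r6=100
r3=M[100]=30
r3=30|6=30
r6=100+4=104
r1=0+2=2
CMP r1, #8  (cmp 2,8)
BLT L1: taken
r3=M[104]=9
r3=9|6=15
r6=104+4=108
r1=2+2=4
CMP r1, #8  (cmp 4,8)
BLT L1: taken
r3=M[108]=26
r3=26|6=30
r6=108+4=112
r1=4+2=6
CMP r1, #8  (cmp 6,8)
BLT L1: taken
r3=M[112]=28
r3=28|6=30
r6=112+4=116
r1=6+2=8
CMP r1, #8  (cmp 8,8)
BLT L1: not taken
r3=30^17=15
STR r3, [100] → M[100]=15
halt.
Total executed instructions: 30.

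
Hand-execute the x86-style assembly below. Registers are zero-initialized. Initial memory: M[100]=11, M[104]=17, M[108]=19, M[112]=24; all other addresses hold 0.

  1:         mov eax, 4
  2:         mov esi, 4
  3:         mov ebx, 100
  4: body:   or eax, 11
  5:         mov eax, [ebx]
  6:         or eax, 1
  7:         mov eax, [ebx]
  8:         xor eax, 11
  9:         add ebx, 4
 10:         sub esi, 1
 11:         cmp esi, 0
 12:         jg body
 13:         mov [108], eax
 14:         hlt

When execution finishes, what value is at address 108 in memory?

eax=4
esi=4
ebx=100
eax=4|11=15
eax=M[100]=11
eax=11|1=11
eax=M[100]=11
eax=11^11=0
ebx=100+4=104
esi=4-1=3
cmp esi, 0  (cmp 3,0)
jg body: taken
eax=0|11=11
eax=M[104]=17
eax=17|1=17
eax=M[104]=17
eax=17^11=26
ebx=104+4=108
esi=3-1=2
cmp esi, 0  (cmp 2,0)
jg body: taken
eax=26|11=27
eax=M[108]=19
eax=19|1=19
eax=M[108]=19
eax=19^11=24
ebx=108+4=112
esi=2-1=1
cmp esi, 0  (cmp 1,0)
jg body: taken
eax=24|11=27
eax=M[112]=24
eax=24|1=25
eax=M[112]=24
eax=24^11=19
ebx=112+4=116
esi=1-1=0
cmp esi, 0  (cmp 0,0)
jg body: not taken
mov [108], eax → M[108]=19
halt.

19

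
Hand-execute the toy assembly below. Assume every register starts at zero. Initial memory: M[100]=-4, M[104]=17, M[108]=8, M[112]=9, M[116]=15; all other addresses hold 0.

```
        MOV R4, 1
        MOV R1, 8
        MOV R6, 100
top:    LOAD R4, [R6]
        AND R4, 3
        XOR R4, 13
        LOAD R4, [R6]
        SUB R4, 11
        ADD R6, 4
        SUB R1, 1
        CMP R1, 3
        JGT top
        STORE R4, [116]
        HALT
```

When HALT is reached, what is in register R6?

120

MOV R4, 1 → R4=1
MOV R1, 8 → R1=8
MOV R6, 100 → R6=100
LOAD R4, [R6] → R4=M[100]=-4
AND R4, 3 → R4=(-4)&3=0
XOR R4, 13 → R4=0^13=13
LOAD R4, [R6] → R4=M[100]=-4
SUB R4, 11 → R4=(-4)-11=-15
ADD R6, 4 → R6=100+4=104
SUB R1, 1 → R1=8-1=7
CMP R1, 3  (cmp 7,3)
JGT top: taken
LOAD R4, [R6] → R4=M[104]=17
AND R4, 3 → R4=17&3=1
XOR R4, 13 → R4=1^13=12
LOAD R4, [R6] → R4=M[104]=17
SUB R4, 11 → R4=17-11=6
ADD R6, 4 → R6=104+4=108
SUB R1, 1 → R1=7-1=6
CMP R1, 3  (cmp 6,3)
JGT top: taken
LOAD R4, [R6] → R4=M[108]=8
AND R4, 3 → R4=8&3=0
XOR R4, 13 → R4=0^13=13
LOAD R4, [R6] → R4=M[108]=8
SUB R4, 11 → R4=8-11=-3
ADD R6, 4 → R6=108+4=112
SUB R1, 1 → R1=6-1=5
CMP R1, 3  (cmp 5,3)
JGT top: taken
LOAD R4, [R6] → R4=M[112]=9
AND R4, 3 → R4=9&3=1
XOR R4, 13 → R4=1^13=12
LOAD R4, [R6] → R4=M[112]=9
SUB R4, 11 → R4=9-11=-2
ADD R6, 4 → R6=112+4=116
SUB R1, 1 → R1=5-1=4
CMP R1, 3  (cmp 4,3)
JGT top: taken
LOAD R4, [R6] → R4=M[116]=15
AND R4, 3 → R4=15&3=3
XOR R4, 13 → R4=3^13=14
LOAD R4, [R6] → R4=M[116]=15
SUB R4, 11 → R4=15-11=4
ADD R6, 4 → R6=116+4=120
SUB R1, 1 → R1=4-1=3
CMP R1, 3  (cmp 3,3)
JGT top: not taken
STORE R4, [116] → M[116]=4
halt.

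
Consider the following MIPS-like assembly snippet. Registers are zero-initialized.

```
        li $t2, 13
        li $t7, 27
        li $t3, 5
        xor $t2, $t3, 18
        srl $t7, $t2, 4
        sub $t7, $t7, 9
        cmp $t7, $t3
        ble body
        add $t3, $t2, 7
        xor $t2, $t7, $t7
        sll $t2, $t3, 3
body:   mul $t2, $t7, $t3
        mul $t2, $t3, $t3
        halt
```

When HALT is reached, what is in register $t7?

-8

after li $t2, 13: $t2=13
after li $t7, 27: $t7=27
after li $t3, 5: $t3=5
after xor $t2, $t3, 18: $t2=5^18=23
after srl $t7, $t2, 4: $t7=23>>4=1
after sub $t7, $t7, 9: $t7=1-9=-8
cmp $t7, $t3  (cmp -8,5)
ble body: taken
after mul $t2, $t7, $t3: $t2=(-8)*5=-40
after mul $t2, $t3, $t3: $t2=5*5=25
halt.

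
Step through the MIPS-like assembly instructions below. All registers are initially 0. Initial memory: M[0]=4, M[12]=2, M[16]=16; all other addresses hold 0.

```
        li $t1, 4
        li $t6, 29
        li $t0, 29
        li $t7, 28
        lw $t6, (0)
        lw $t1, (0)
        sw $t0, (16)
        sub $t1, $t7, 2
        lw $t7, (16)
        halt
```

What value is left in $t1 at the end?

after li $t1, 4: $t1=4
after li $t6, 29: $t6=29
after li $t0, 29: $t0=29
after li $t7, 28: $t7=28
after lw $t6, (0): $t6=M[0]=4
after lw $t1, (0): $t1=M[0]=4
sw $t0, (16) → M[16]=29
after sub $t1, $t7, 2: $t1=28-2=26
after lw $t7, (16): $t7=M[16]=29
halt.

26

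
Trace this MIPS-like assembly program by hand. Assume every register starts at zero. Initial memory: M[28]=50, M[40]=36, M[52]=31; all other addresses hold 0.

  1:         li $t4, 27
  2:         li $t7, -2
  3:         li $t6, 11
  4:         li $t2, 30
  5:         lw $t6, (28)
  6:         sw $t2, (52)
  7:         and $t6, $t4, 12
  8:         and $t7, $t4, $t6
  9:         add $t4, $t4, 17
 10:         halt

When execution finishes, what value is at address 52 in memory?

30

after li $t4, 27: $t4=27
after li $t7, -2: $t7=-2
after li $t6, 11: $t6=11
after li $t2, 30: $t2=30
after lw $t6, (28): $t6=M[28]=50
sw $t2, (52) → M[52]=30
after and $t6, $t4, 12: $t6=27&12=8
after and $t7, $t4, $t6: $t7=27&8=8
after add $t4, $t4, 17: $t4=27+17=44
halt.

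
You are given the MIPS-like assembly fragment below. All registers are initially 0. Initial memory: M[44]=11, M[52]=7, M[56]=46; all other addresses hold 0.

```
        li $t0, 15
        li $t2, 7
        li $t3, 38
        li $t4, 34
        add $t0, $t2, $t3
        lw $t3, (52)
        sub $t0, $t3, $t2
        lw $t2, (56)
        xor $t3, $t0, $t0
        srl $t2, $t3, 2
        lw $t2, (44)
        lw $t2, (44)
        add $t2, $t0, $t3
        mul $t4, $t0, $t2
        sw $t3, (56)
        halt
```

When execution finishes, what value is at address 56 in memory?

0

$t0=15
$t2=7
$t3=38
$t4=34
$t0=7+38=45
$t3=M[52]=7
$t0=7-7=0
$t2=M[56]=46
$t3=0^0=0
$t2=0>>2=0
$t2=M[44]=11
$t2=M[44]=11
$t2=0+0=0
$t4=0*0=0
sw $t3, (56) → M[56]=0
halt.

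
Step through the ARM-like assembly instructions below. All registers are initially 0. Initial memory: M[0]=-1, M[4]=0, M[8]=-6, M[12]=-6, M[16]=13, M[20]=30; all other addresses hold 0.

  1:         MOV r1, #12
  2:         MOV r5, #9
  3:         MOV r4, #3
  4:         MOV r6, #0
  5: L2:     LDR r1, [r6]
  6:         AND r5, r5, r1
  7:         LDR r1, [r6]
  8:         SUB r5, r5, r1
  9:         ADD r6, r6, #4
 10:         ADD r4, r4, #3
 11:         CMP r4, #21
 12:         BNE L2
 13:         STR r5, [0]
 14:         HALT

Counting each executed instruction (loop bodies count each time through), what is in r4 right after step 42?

r1=12
r5=9
r4=3
r6=0
r1=M[0]=-1
r5=9&(-1)=9
r1=M[0]=-1
r5=9-(-1)=10
r6=0+4=4
r4=3+3=6
CMP r4, #21  (cmp 6,21)
BNE L2: taken
r1=M[4]=0
r5=10&0=0
r1=M[4]=0
r5=0-0=0
r6=4+4=8
r4=6+3=9
CMP r4, #21  (cmp 9,21)
BNE L2: taken
r1=M[8]=-6
r5=0&(-6)=0
r1=M[8]=-6
r5=0-(-6)=6
r6=8+4=12
r4=9+3=12
CMP r4, #21  (cmp 12,21)
BNE L2: taken
r1=M[12]=-6
r5=6&(-6)=2
r1=M[12]=-6
r5=2-(-6)=8
r6=12+4=16
r4=12+3=15
CMP r4, #21  (cmp 15,21)
BNE L2: taken
r1=M[16]=13
r5=8&13=8
r1=M[16]=13
r5=8-13=-5
r6=16+4=20
r4=15+3=18
After step 42: r4 = 18.

18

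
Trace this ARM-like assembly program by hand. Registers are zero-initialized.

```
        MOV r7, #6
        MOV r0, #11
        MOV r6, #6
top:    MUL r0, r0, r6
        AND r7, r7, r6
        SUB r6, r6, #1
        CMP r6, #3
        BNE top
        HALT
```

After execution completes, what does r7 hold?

after MOV r7, #6: r7=6
after MOV r0, #11: r0=11
after MOV r6, #6: r6=6
after MUL r0, r0, r6: r0=11*6=66
after AND r7, r7, r6: r7=6&6=6
after SUB r6, r6, #1: r6=6-1=5
CMP r6, #3  (cmp 5,3)
BNE top: taken
after MUL r0, r0, r6: r0=66*5=330
after AND r7, r7, r6: r7=6&5=4
after SUB r6, r6, #1: r6=5-1=4
CMP r6, #3  (cmp 4,3)
BNE top: taken
after MUL r0, r0, r6: r0=330*4=1320
after AND r7, r7, r6: r7=4&4=4
after SUB r6, r6, #1: r6=4-1=3
CMP r6, #3  (cmp 3,3)
BNE top: not taken
halt.

4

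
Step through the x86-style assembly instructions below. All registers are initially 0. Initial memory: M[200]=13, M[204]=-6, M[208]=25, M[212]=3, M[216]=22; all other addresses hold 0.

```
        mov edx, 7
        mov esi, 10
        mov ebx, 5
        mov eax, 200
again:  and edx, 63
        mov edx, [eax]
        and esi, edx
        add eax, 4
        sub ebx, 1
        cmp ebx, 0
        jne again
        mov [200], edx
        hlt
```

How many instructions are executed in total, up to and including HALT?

41

after mov edx, 7: edx=7
after mov esi, 10: esi=10
after mov ebx, 5: ebx=5
after mov eax, 200: eax=200
after and edx, 63: edx=7&63=7
after mov edx, [eax]: edx=M[200]=13
after and esi, edx: esi=10&13=8
after add eax, 4: eax=200+4=204
after sub ebx, 1: ebx=5-1=4
cmp ebx, 0  (cmp 4,0)
jne again: taken
after and edx, 63: edx=13&63=13
after mov edx, [eax]: edx=M[204]=-6
after and esi, edx: esi=8&(-6)=8
after add eax, 4: eax=204+4=208
after sub ebx, 1: ebx=4-1=3
cmp ebx, 0  (cmp 3,0)
jne again: taken
after and edx, 63: edx=(-6)&63=58
after mov edx, [eax]: edx=M[208]=25
after and esi, edx: esi=8&25=8
after add eax, 4: eax=208+4=212
after sub ebx, 1: ebx=3-1=2
cmp ebx, 0  (cmp 2,0)
jne again: taken
after and edx, 63: edx=25&63=25
after mov edx, [eax]: edx=M[212]=3
after and esi, edx: esi=8&3=0
after add eax, 4: eax=212+4=216
after sub ebx, 1: ebx=2-1=1
cmp ebx, 0  (cmp 1,0)
jne again: taken
after and edx, 63: edx=3&63=3
after mov edx, [eax]: edx=M[216]=22
after and esi, edx: esi=0&22=0
after add eax, 4: eax=216+4=220
after sub ebx, 1: ebx=1-1=0
cmp ebx, 0  (cmp 0,0)
jne again: not taken
mov [200], edx → M[200]=22
halt.
Total executed instructions: 41.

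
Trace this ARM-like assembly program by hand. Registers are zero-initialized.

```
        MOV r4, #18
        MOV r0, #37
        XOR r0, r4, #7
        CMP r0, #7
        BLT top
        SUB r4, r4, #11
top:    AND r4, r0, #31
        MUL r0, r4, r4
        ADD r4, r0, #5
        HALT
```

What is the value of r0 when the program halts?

after MOV r4, #18: r4=18
after MOV r0, #37: r0=37
after XOR r0, r4, #7: r0=18^7=21
CMP r0, #7  (cmp 21,7)
BLT top: not taken
after SUB r4, r4, #11: r4=18-11=7
after AND r4, r0, #31: r4=21&31=21
after MUL r0, r4, r4: r0=21*21=441
after ADD r4, r0, #5: r4=441+5=446
halt.

441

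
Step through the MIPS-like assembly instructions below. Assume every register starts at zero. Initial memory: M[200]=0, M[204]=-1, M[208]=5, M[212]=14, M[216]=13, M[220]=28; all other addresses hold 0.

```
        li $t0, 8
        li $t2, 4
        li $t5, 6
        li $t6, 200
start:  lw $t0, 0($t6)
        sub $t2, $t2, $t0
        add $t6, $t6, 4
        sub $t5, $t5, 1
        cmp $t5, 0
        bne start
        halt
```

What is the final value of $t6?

224

li $t0, 8 → $t0=8
li $t2, 4 → $t2=4
li $t5, 6 → $t5=6
li $t6, 200 → $t6=200
lw $t0, 0($t6) → $t0=M[200]=0
sub $t2, $t2, $t0 → $t2=4-0=4
add $t6, $t6, 4 → $t6=200+4=204
sub $t5, $t5, 1 → $t5=6-1=5
cmp $t5, 0  (cmp 5,0)
bne start: taken
lw $t0, 0($t6) → $t0=M[204]=-1
sub $t2, $t2, $t0 → $t2=4-(-1)=5
add $t6, $t6, 4 → $t6=204+4=208
sub $t5, $t5, 1 → $t5=5-1=4
cmp $t5, 0  (cmp 4,0)
bne start: taken
lw $t0, 0($t6) → $t0=M[208]=5
sub $t2, $t2, $t0 → $t2=5-5=0
add $t6, $t6, 4 → $t6=208+4=212
sub $t5, $t5, 1 → $t5=4-1=3
cmp $t5, 0  (cmp 3,0)
bne start: taken
lw $t0, 0($t6) → $t0=M[212]=14
sub $t2, $t2, $t0 → $t2=0-14=-14
add $t6, $t6, 4 → $t6=212+4=216
sub $t5, $t5, 1 → $t5=3-1=2
cmp $t5, 0  (cmp 2,0)
bne start: taken
lw $t0, 0($t6) → $t0=M[216]=13
sub $t2, $t2, $t0 → $t2=(-14)-13=-27
add $t6, $t6, 4 → $t6=216+4=220
sub $t5, $t5, 1 → $t5=2-1=1
cmp $t5, 0  (cmp 1,0)
bne start: taken
lw $t0, 0($t6) → $t0=M[220]=28
sub $t2, $t2, $t0 → $t2=(-27)-28=-55
add $t6, $t6, 4 → $t6=220+4=224
sub $t5, $t5, 1 → $t5=1-1=0
cmp $t5, 0  (cmp 0,0)
bne start: not taken
halt.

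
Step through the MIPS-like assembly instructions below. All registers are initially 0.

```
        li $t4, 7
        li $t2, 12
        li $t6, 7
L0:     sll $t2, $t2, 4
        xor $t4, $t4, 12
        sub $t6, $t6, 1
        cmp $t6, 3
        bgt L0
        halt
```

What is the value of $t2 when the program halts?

786432

li $t4, 7 → $t4=7
li $t2, 12 → $t2=12
li $t6, 7 → $t6=7
sll $t2, $t2, 4 → $t2=12<<4=192
xor $t4, $t4, 12 → $t4=7^12=11
sub $t6, $t6, 1 → $t6=7-1=6
cmp $t6, 3  (cmp 6,3)
bgt L0: taken
sll $t2, $t2, 4 → $t2=192<<4=3072
xor $t4, $t4, 12 → $t4=11^12=7
sub $t6, $t6, 1 → $t6=6-1=5
cmp $t6, 3  (cmp 5,3)
bgt L0: taken
sll $t2, $t2, 4 → $t2=3072<<4=49152
xor $t4, $t4, 12 → $t4=7^12=11
sub $t6, $t6, 1 → $t6=5-1=4
cmp $t6, 3  (cmp 4,3)
bgt L0: taken
sll $t2, $t2, 4 → $t2=49152<<4=786432
xor $t4, $t4, 12 → $t4=11^12=7
sub $t6, $t6, 1 → $t6=4-1=3
cmp $t6, 3  (cmp 3,3)
bgt L0: not taken
halt.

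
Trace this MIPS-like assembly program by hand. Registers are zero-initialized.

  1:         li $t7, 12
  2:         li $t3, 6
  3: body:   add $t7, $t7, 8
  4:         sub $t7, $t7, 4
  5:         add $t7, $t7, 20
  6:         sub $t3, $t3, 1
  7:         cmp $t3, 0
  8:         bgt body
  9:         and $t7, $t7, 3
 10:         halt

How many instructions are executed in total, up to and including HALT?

40

li $t7, 12 → $t7=12
li $t3, 6 → $t3=6
add $t7, $t7, 8 → $t7=12+8=20
sub $t7, $t7, 4 → $t7=20-4=16
add $t7, $t7, 20 → $t7=16+20=36
sub $t3, $t3, 1 → $t3=6-1=5
cmp $t3, 0  (cmp 5,0)
bgt body: taken
add $t7, $t7, 8 → $t7=36+8=44
sub $t7, $t7, 4 → $t7=44-4=40
add $t7, $t7, 20 → $t7=40+20=60
sub $t3, $t3, 1 → $t3=5-1=4
cmp $t3, 0  (cmp 4,0)
bgt body: taken
add $t7, $t7, 8 → $t7=60+8=68
sub $t7, $t7, 4 → $t7=68-4=64
add $t7, $t7, 20 → $t7=64+20=84
sub $t3, $t3, 1 → $t3=4-1=3
cmp $t3, 0  (cmp 3,0)
bgt body: taken
add $t7, $t7, 8 → $t7=84+8=92
sub $t7, $t7, 4 → $t7=92-4=88
add $t7, $t7, 20 → $t7=88+20=108
sub $t3, $t3, 1 → $t3=3-1=2
cmp $t3, 0  (cmp 2,0)
bgt body: taken
add $t7, $t7, 8 → $t7=108+8=116
sub $t7, $t7, 4 → $t7=116-4=112
add $t7, $t7, 20 → $t7=112+20=132
sub $t3, $t3, 1 → $t3=2-1=1
cmp $t3, 0  (cmp 1,0)
bgt body: taken
add $t7, $t7, 8 → $t7=132+8=140
sub $t7, $t7, 4 → $t7=140-4=136
add $t7, $t7, 20 → $t7=136+20=156
sub $t3, $t3, 1 → $t3=1-1=0
cmp $t3, 0  (cmp 0,0)
bgt body: not taken
and $t7, $t7, 3 → $t7=156&3=0
halt.
Total executed instructions: 40.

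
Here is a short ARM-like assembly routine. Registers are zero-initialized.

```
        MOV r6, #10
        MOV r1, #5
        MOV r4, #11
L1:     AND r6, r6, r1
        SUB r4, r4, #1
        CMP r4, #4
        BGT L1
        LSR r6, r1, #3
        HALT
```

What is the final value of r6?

r6=10
r1=5
r4=11
r6=10&5=0
r4=11-1=10
CMP r4, #4  (cmp 10,4)
BGT L1: taken
r6=0&5=0
r4=10-1=9
CMP r4, #4  (cmp 9,4)
BGT L1: taken
r6=0&5=0
r4=9-1=8
CMP r4, #4  (cmp 8,4)
BGT L1: taken
r6=0&5=0
r4=8-1=7
CMP r4, #4  (cmp 7,4)
BGT L1: taken
r6=0&5=0
r4=7-1=6
CMP r4, #4  (cmp 6,4)
BGT L1: taken
r6=0&5=0
r4=6-1=5
CMP r4, #4  (cmp 5,4)
BGT L1: taken
r6=0&5=0
r4=5-1=4
CMP r4, #4  (cmp 4,4)
BGT L1: not taken
r6=5>>3=0
halt.

0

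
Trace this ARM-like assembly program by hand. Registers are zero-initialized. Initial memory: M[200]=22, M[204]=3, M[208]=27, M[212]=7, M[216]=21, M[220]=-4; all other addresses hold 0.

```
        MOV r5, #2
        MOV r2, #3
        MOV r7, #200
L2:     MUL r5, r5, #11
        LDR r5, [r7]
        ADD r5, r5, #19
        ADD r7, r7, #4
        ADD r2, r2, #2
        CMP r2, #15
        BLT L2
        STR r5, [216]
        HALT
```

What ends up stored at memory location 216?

r5=2
r2=3
r7=200
r5=2*11=22
r5=M[200]=22
r5=22+19=41
r7=200+4=204
r2=3+2=5
CMP r2, #15  (cmp 5,15)
BLT L2: taken
r5=41*11=451
r5=M[204]=3
r5=3+19=22
r7=204+4=208
r2=5+2=7
CMP r2, #15  (cmp 7,15)
BLT L2: taken
r5=22*11=242
r5=M[208]=27
r5=27+19=46
r7=208+4=212
r2=7+2=9
CMP r2, #15  (cmp 9,15)
BLT L2: taken
r5=46*11=506
r5=M[212]=7
r5=7+19=26
r7=212+4=216
r2=9+2=11
CMP r2, #15  (cmp 11,15)
BLT L2: taken
r5=26*11=286
r5=M[216]=21
r5=21+19=40
r7=216+4=220
r2=11+2=13
CMP r2, #15  (cmp 13,15)
BLT L2: taken
r5=40*11=440
r5=M[220]=-4
r5=(-4)+19=15
r7=220+4=224
r2=13+2=15
CMP r2, #15  (cmp 15,15)
BLT L2: not taken
STR r5, [216] → M[216]=15
halt.

15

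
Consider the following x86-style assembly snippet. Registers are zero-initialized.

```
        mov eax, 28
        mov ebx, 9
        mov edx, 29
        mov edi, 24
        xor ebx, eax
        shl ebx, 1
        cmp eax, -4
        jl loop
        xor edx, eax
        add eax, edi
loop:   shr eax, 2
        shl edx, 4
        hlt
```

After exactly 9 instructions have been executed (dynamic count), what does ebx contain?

eax=28
ebx=9
edx=29
edi=24
ebx=9^28=21
ebx=21<<1=42
cmp eax, -4  (cmp 28,-4)
jl loop: not taken
edx=29^28=1
After step 9: ebx = 42.

42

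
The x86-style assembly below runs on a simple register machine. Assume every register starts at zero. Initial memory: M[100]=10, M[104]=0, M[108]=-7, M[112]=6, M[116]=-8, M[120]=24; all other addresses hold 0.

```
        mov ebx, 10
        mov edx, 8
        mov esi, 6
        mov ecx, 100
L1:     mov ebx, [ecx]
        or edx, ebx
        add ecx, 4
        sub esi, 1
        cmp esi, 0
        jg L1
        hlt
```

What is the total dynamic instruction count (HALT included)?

ebx=10
edx=8
esi=6
ecx=100
ebx=M[100]=10
edx=8|10=10
ecx=100+4=104
esi=6-1=5
cmp esi, 0  (cmp 5,0)
jg L1: taken
ebx=M[104]=0
edx=10|0=10
ecx=104+4=108
esi=5-1=4
cmp esi, 0  (cmp 4,0)
jg L1: taken
ebx=M[108]=-7
edx=10|(-7)=-5
ecx=108+4=112
esi=4-1=3
cmp esi, 0  (cmp 3,0)
jg L1: taken
ebx=M[112]=6
edx=(-5)|6=-1
ecx=112+4=116
esi=3-1=2
cmp esi, 0  (cmp 2,0)
jg L1: taken
ebx=M[116]=-8
edx=(-1)|(-8)=-1
ecx=116+4=120
esi=2-1=1
cmp esi, 0  (cmp 1,0)
jg L1: taken
ebx=M[120]=24
edx=(-1)|24=-1
ecx=120+4=124
esi=1-1=0
cmp esi, 0  (cmp 0,0)
jg L1: not taken
halt.
Total executed instructions: 41.

41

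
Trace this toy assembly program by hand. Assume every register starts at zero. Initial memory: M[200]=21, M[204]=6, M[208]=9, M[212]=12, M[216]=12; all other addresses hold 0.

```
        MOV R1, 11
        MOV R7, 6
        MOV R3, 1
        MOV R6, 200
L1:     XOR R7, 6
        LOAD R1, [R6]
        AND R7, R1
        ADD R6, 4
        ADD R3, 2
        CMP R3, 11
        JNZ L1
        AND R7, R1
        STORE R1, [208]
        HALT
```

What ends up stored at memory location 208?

after MOV R1, 11: R1=11
after MOV R7, 6: R7=6
after MOV R3, 1: R3=1
after MOV R6, 200: R6=200
after XOR R7, 6: R7=6^6=0
after LOAD R1, [R6]: R1=M[200]=21
after AND R7, R1: R7=0&21=0
after ADD R6, 4: R6=200+4=204
after ADD R3, 2: R3=1+2=3
CMP R3, 11  (cmp 3,11)
JNZ L1: taken
after XOR R7, 6: R7=0^6=6
after LOAD R1, [R6]: R1=M[204]=6
after AND R7, R1: R7=6&6=6
after ADD R6, 4: R6=204+4=208
after ADD R3, 2: R3=3+2=5
CMP R3, 11  (cmp 5,11)
JNZ L1: taken
after XOR R7, 6: R7=6^6=0
after LOAD R1, [R6]: R1=M[208]=9
after AND R7, R1: R7=0&9=0
after ADD R6, 4: R6=208+4=212
after ADD R3, 2: R3=5+2=7
CMP R3, 11  (cmp 7,11)
JNZ L1: taken
after XOR R7, 6: R7=0^6=6
after LOAD R1, [R6]: R1=M[212]=12
after AND R7, R1: R7=6&12=4
after ADD R6, 4: R6=212+4=216
after ADD R3, 2: R3=7+2=9
CMP R3, 11  (cmp 9,11)
JNZ L1: taken
after XOR R7, 6: R7=4^6=2
after LOAD R1, [R6]: R1=M[216]=12
after AND R7, R1: R7=2&12=0
after ADD R6, 4: R6=216+4=220
after ADD R3, 2: R3=9+2=11
CMP R3, 11  (cmp 11,11)
JNZ L1: not taken
after AND R7, R1: R7=0&12=0
STORE R1, [208] → M[208]=12
halt.

12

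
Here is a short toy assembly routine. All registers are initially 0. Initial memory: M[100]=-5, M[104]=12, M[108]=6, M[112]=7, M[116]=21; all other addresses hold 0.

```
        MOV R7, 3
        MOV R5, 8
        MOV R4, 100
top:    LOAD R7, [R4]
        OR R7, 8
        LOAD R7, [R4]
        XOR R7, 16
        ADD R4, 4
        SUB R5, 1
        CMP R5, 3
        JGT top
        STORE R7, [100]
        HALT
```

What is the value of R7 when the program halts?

MOV R7, 3 → R7=3
MOV R5, 8 → R5=8
MOV R4, 100 → R4=100
LOAD R7, [R4] → R7=M[100]=-5
OR R7, 8 → R7=(-5)|8=-5
LOAD R7, [R4] → R7=M[100]=-5
XOR R7, 16 → R7=(-5)^16=-21
ADD R4, 4 → R4=100+4=104
SUB R5, 1 → R5=8-1=7
CMP R5, 3  (cmp 7,3)
JGT top: taken
LOAD R7, [R4] → R7=M[104]=12
OR R7, 8 → R7=12|8=12
LOAD R7, [R4] → R7=M[104]=12
XOR R7, 16 → R7=12^16=28
ADD R4, 4 → R4=104+4=108
SUB R5, 1 → R5=7-1=6
CMP R5, 3  (cmp 6,3)
JGT top: taken
LOAD R7, [R4] → R7=M[108]=6
OR R7, 8 → R7=6|8=14
LOAD R7, [R4] → R7=M[108]=6
XOR R7, 16 → R7=6^16=22
ADD R4, 4 → R4=108+4=112
SUB R5, 1 → R5=6-1=5
CMP R5, 3  (cmp 5,3)
JGT top: taken
LOAD R7, [R4] → R7=M[112]=7
OR R7, 8 → R7=7|8=15
LOAD R7, [R4] → R7=M[112]=7
XOR R7, 16 → R7=7^16=23
ADD R4, 4 → R4=112+4=116
SUB R5, 1 → R5=5-1=4
CMP R5, 3  (cmp 4,3)
JGT top: taken
LOAD R7, [R4] → R7=M[116]=21
OR R7, 8 → R7=21|8=29
LOAD R7, [R4] → R7=M[116]=21
XOR R7, 16 → R7=21^16=5
ADD R4, 4 → R4=116+4=120
SUB R5, 1 → R5=4-1=3
CMP R5, 3  (cmp 3,3)
JGT top: not taken
STORE R7, [100] → M[100]=5
halt.

5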